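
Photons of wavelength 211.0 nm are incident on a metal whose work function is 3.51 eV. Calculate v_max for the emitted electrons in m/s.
9.1230e+05 m/s

First, find the maximum kinetic energy:
E_photon = hc/λ = 5.8760 eV
KE_max = E_photon - φ = 5.8760 - 3.51 = 2.3660 eV

Convert to Joules: KE_max = 2.3660 × 1.602×10⁻¹⁹ J = 3.7908e-19 J

Then use KE = ½mv² to find velocity:
v = √(2·KE/m) = √(2 × 3.7908e-19 J / 9.109e-31 kg)
v = 9.1230e+05 m/s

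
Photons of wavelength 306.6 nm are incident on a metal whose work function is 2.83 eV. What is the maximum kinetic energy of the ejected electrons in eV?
1.2138 eV

Using Einstein's photoelectric equation: KE_max = hf - φ = hc/λ - φ

First, calculate the photon energy:
E_photon = hc/λ = (6.626×10⁻³⁴ J·s)(3×10⁸ m/s) / (306.6×10⁻⁹ m)
E_photon = 4.0438 eV

Then, the maximum kinetic energy:
KE_max = E_photon - φ = 4.0438 eV - 2.83 eV = 1.2138 eV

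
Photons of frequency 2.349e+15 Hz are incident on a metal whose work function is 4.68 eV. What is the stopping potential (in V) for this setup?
5.0347 V

The stopping potential V_s satisfies: eV_s = KE_max

First, find KE_max using Einstein's equation:
E_photon = hf = (6.626×10⁻³⁴ J·s)(2.349e+15 Hz) = 9.7147 eV
KE_max = E_photon - φ = 9.7147 - 4.68 = 5.0347 eV

Since eV_s = KE_max:
V_s = KE_max/e = 5.0347 V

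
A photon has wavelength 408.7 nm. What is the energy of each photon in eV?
3.0336 eV

Using E = hf = hc/λ:

E = hc/λ = (6.626×10⁻³⁴ J·s)(3×10⁸ m/s) / (408.7×10⁻⁹ m)
E = 3.0336 eV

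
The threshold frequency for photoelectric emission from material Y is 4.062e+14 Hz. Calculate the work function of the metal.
1.68 eV

At the threshold frequency, photon energy equals work function:
φ = hf₀

Calculating:
φ = (6.626×10⁻³⁴ J·s)(4.062e+14 Hz)
φ = 1.68 eV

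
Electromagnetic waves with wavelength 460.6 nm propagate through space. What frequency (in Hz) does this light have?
6.5087e+14 Hz

Using the wave equation: c = fλ

Solving for frequency:
f = c/λ = (3×10⁸ m/s) / (460.6×10⁻⁹ m)
f = 6.5087e+14 Hz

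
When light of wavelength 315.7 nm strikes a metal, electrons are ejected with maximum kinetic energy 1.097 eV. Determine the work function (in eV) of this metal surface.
2.83 eV

From Einstein's photoelectric equation: KE_max = hf - φ = hc/λ - φ

Rearranging for φ:
φ = hc/λ - KE_max

Calculate photon energy:
E_photon = hc/λ = 3.9273 eV

Therefore:
φ = 3.9273 - 1.097 = 2.83 eV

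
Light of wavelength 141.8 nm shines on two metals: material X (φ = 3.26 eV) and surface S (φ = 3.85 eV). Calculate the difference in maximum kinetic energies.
0.5900 eV

Using KE_max = hc/λ - φ for each metal:

Photon energy: E = hc/λ = 8.7436 eV

For material X (φ₁ = 3.26 eV):
KE₁ = E - φ₁ = 8.7436 - 3.26 = 5.4836 eV

For surface S (φ₂ = 3.85 eV):
KE₂ = E - φ₂ = 8.7436 - 3.85 = 4.8936 eV

Difference:
ΔKE = KE₁ - KE₂ = 5.4836 - 4.8936 = 0.5900 eV

Note: The difference equals the difference in work functions: 3.85 - 3.26 = 0.59 eV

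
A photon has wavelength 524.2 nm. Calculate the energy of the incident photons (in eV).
2.3652 eV

Using E = hf = hc/λ:

E = hc/λ = (6.626×10⁻³⁴ J·s)(3×10⁸ m/s) / (524.2×10⁻⁹ m)
E = 2.3652 eV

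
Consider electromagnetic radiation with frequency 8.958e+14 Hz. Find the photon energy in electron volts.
3.7047 eV

Using E = hf:

E = hf = (6.626×10⁻³⁴ J·s)(8.958e+14 Hz)
E = 3.7047 eV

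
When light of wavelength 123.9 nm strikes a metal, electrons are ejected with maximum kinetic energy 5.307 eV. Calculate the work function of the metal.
4.70 eV

From Einstein's photoelectric equation: KE_max = hf - φ = hc/λ - φ

Rearranging for φ:
φ = hc/λ - KE_max

Calculate photon energy:
E_photon = hc/λ = 10.0068 eV

Therefore:
φ = 10.0068 - 5.307 = 4.70 eV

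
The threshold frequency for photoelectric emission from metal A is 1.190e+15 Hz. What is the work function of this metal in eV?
4.92 eV

At the threshold frequency, photon energy equals work function:
φ = hf₀

Calculating:
φ = (6.626×10⁻³⁴ J·s)(1.190e+15 Hz)
φ = 4.92 eV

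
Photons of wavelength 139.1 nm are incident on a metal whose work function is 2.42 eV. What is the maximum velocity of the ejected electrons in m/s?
1.5113e+06 m/s

First, find the maximum kinetic energy:
E_photon = hc/λ = 8.9133 eV
KE_max = E_photon - φ = 8.9133 - 2.42 = 6.4933 eV

Convert to Joules: KE_max = 6.4933 × 1.602×10⁻¹⁹ J = 1.0403e-18 J

Then use KE = ½mv² to find velocity:
v = √(2·KE/m) = √(2 × 1.0403e-18 J / 9.109e-31 kg)
v = 1.5113e+06 m/s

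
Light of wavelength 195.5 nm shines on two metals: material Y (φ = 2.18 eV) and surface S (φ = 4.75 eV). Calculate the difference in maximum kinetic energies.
2.5700 eV

Using KE_max = hc/λ - φ for each metal:

Photon energy: E = hc/λ = 6.3419 eV

For material Y (φ₁ = 2.18 eV):
KE₁ = E - φ₁ = 6.3419 - 2.18 = 4.1619 eV

For surface S (φ₂ = 4.75 eV):
KE₂ = E - φ₂ = 6.3419 - 4.75 = 1.5919 eV

Difference:
ΔKE = KE₁ - KE₂ = 4.1619 - 1.5919 = 2.5700 eV

Note: The difference equals the difference in work functions: 4.75 - 2.18 = 2.57 eV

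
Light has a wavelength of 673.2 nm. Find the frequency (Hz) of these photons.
4.4532e+14 Hz

Using the wave equation: c = fλ

Solving for frequency:
f = c/λ = (3×10⁸ m/s) / (673.2×10⁻⁹ m)
f = 4.4532e+14 Hz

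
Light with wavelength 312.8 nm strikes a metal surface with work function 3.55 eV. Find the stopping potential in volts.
0.4137 V

The stopping potential V_s satisfies: eV_s = KE_max

First, find KE_max using Einstein's equation:
E_photon = hc/λ = 3.9637 eV
KE_max = E_photon - φ = 3.9637 - 3.55 = 0.4137 eV

Since eV_s = KE_max:
V_s = KE_max/e = 0.4137 V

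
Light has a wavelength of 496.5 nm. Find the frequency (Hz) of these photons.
6.0381e+14 Hz

Using the wave equation: c = fλ

Solving for frequency:
f = c/λ = (3×10⁸ m/s) / (496.5×10⁻⁹ m)
f = 6.0381e+14 Hz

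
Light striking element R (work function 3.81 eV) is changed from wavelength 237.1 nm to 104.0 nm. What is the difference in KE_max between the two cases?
6.6924 eV

Using Einstein's equation: KE_max = hc/λ - φ

For λ₁ = 237.1 nm:
KE₁ = hc/λ₁ - φ = 5.2292 - 3.81 = 1.4192 eV

For λ₂ = 104.0 nm:
KE₂ = hc/λ₂ - φ = 11.9216 - 3.81 = 8.1116 eV

Change in KE:
ΔKE = KE₂ - KE₁ = 8.1116 - 1.4192 = 6.6924 eV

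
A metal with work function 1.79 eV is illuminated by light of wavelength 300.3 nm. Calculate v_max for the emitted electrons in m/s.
9.0701e+05 m/s

First, find the maximum kinetic energy:
E_photon = hc/λ = 4.1287 eV
KE_max = E_photon - φ = 4.1287 - 1.79 = 2.3387 eV

Convert to Joules: KE_max = 2.3387 × 1.602×10⁻¹⁹ J = 3.7470e-19 J

Then use KE = ½mv² to find velocity:
v = √(2·KE/m) = √(2 × 3.7470e-19 J / 9.109e-31 kg)
v = 9.0701e+05 m/s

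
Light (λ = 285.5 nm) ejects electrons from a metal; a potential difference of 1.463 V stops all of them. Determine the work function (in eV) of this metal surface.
2.88 eV

The stopping potential gives the maximum kinetic energy: KE_max = eV_s = 1.463 eV

From Einstein's photoelectric equation: KE_max = hc/λ - φ
Rearranging: φ = hc/λ - KE_max

Calculate photon energy:
E_photon = hc/λ = (6.626×10⁻³⁴ J·s)(3×10⁸ m/s) / (285.5×10⁻⁹ m) = 4.3427 eV

Therefore:
φ = 4.3427 - 1.463 = 2.88 eV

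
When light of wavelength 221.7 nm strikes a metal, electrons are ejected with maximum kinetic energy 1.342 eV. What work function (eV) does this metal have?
4.25 eV

From Einstein's photoelectric equation: KE_max = hf - φ = hc/λ - φ

Rearranging for φ:
φ = hc/λ - KE_max

Calculate photon energy:
E_photon = hc/λ = 5.5924 eV

Therefore:
φ = 5.5924 - 1.342 = 4.25 eV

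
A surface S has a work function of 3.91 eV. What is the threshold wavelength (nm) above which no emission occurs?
317.10 nm

The threshold wavelength is when the photon energy equals the work function:
hc/λ₀ = φ

Solving for λ₀:
λ₀ = hc/φ = (6.626×10⁻³⁴ J·s)(3×10⁸ m/s) / (3.91 eV × 1.602×10⁻¹⁹ J/eV)
λ₀ = 317.10 nm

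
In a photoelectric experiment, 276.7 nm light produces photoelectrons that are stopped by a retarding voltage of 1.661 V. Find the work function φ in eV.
2.82 eV

The stopping potential gives the maximum kinetic energy: KE_max = eV_s = 1.661 eV

From Einstein's photoelectric equation: KE_max = hc/λ - φ
Rearranging: φ = hc/λ - KE_max

Calculate photon energy:
E_photon = hc/λ = (6.626×10⁻³⁴ J·s)(3×10⁸ m/s) / (276.7×10⁻⁹ m) = 4.4808 eV

Therefore:
φ = 4.4808 - 1.661 = 2.82 eV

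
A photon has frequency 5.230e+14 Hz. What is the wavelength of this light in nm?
573.22 nm

Using the wave equation: c = fλ

Solving for wavelength:
λ = c/f = (3×10⁸ m/s) / (5.230e+14 Hz)
λ = 573.22 nm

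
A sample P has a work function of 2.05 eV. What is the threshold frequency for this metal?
4.9569e+14 Hz

The threshold frequency is when the photon energy equals the work function:
hf₀ = φ

Solving for f₀:
f₀ = φ/h = (2.05 eV × 1.602×10⁻¹⁹ J/eV) / (6.626×10⁻³⁴ J·s)
f₀ = 4.9569e+14 Hz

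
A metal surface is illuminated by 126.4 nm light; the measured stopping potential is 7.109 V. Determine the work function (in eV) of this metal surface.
2.70 eV

The stopping potential gives the maximum kinetic energy: KE_max = eV_s = 7.109 eV

From Einstein's photoelectric equation: KE_max = hc/λ - φ
Rearranging: φ = hc/λ - KE_max

Calculate photon energy:
E_photon = hc/λ = (6.626×10⁻³⁴ J·s)(3×10⁸ m/s) / (126.4×10⁻⁹ m) = 9.8089 eV

Therefore:
φ = 9.8089 - 7.109 = 2.70 eV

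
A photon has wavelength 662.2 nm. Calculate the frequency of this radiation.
4.5272e+14 Hz

Using the wave equation: c = fλ

Solving for frequency:
f = c/λ = (3×10⁸ m/s) / (662.2×10⁻⁹ m)
f = 4.5272e+14 Hz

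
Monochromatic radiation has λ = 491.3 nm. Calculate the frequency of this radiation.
6.1020e+14 Hz

Using the wave equation: c = fλ

Solving for frequency:
f = c/λ = (3×10⁸ m/s) / (491.3×10⁻⁹ m)
f = 6.1020e+14 Hz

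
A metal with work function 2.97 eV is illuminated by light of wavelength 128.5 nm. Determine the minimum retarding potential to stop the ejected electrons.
6.6786 V

The stopping potential V_s satisfies: eV_s = KE_max

First, find KE_max using Einstein's equation:
E_photon = hc/λ = 9.6486 eV
KE_max = E_photon - φ = 9.6486 - 2.97 = 6.6786 eV

Since eV_s = KE_max:
V_s = KE_max/e = 6.6786 V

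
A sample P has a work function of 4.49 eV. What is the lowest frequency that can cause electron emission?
1.0857e+15 Hz

The threshold frequency is when the photon energy equals the work function:
hf₀ = φ

Solving for f₀:
f₀ = φ/h = (4.49 eV × 1.602×10⁻¹⁹ J/eV) / (6.626×10⁻³⁴ J·s)
f₀ = 1.0857e+15 Hz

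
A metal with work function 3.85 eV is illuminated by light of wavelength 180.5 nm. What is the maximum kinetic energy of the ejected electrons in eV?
3.0189 eV

Using Einstein's photoelectric equation: KE_max = hf - φ = hc/λ - φ

First, calculate the photon energy:
E_photon = hc/λ = (6.626×10⁻³⁴ J·s)(3×10⁸ m/s) / (180.5×10⁻⁹ m)
E_photon = 6.8689 eV

Then, the maximum kinetic energy:
KE_max = E_photon - φ = 6.8689 eV - 3.85 eV = 3.0189 eV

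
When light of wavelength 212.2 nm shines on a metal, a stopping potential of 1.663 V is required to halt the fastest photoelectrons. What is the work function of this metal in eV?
4.18 eV

The stopping potential gives the maximum kinetic energy: KE_max = eV_s = 1.663 eV

From Einstein's photoelectric equation: KE_max = hc/λ - φ
Rearranging: φ = hc/λ - KE_max

Calculate photon energy:
E_photon = hc/λ = (6.626×10⁻³⁴ J·s)(3×10⁸ m/s) / (212.2×10⁻⁹ m) = 5.8428 eV

Therefore:
φ = 5.8428 - 1.663 = 4.18 eV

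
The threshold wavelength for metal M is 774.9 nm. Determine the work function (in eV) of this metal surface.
1.60 eV

At the threshold wavelength, photon energy equals work function:
φ = hc/λ₀

Calculating:
φ = (6.626×10⁻³⁴ J·s)(3×10⁸ m/s) / (774.9×10⁻⁹ m)
φ = 1.60 eV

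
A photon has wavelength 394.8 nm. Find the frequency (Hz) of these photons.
7.5935e+14 Hz

Using the wave equation: c = fλ

Solving for frequency:
f = c/λ = (3×10⁸ m/s) / (394.8×10⁻⁹ m)
f = 7.5935e+14 Hz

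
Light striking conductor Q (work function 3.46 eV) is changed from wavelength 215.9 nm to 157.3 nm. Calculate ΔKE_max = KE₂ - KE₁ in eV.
2.1394 eV

Using Einstein's equation: KE_max = hc/λ - φ

For λ₁ = 215.9 nm:
KE₁ = hc/λ₁ - φ = 5.7427 - 3.46 = 2.2827 eV

For λ₂ = 157.3 nm:
KE₂ = hc/λ₂ - φ = 7.8820 - 3.46 = 4.4220 eV

Change in KE:
ΔKE = KE₂ - KE₁ = 4.4220 - 2.2827 = 2.1394 eV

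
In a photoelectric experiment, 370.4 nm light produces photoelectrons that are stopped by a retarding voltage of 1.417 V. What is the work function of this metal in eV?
1.93 eV

The stopping potential gives the maximum kinetic energy: KE_max = eV_s = 1.417 eV

From Einstein's photoelectric equation: KE_max = hc/λ - φ
Rearranging: φ = hc/λ - KE_max

Calculate photon energy:
E_photon = hc/λ = (6.626×10⁻³⁴ J·s)(3×10⁸ m/s) / (370.4×10⁻⁹ m) = 3.3473 eV

Therefore:
φ = 3.3473 - 1.417 = 1.93 eV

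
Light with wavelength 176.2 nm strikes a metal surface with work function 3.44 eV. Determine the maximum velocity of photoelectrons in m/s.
1.1248e+06 m/s

First, find the maximum kinetic energy:
E_photon = hc/λ = 7.0366 eV
KE_max = E_photon - φ = 7.0366 - 3.44 = 3.5966 eV

Convert to Joules: KE_max = 3.5966 × 1.602×10⁻¹⁹ J = 5.7623e-19 J

Then use KE = ½mv² to find velocity:
v = √(2·KE/m) = √(2 × 5.7623e-19 J / 9.109e-31 kg)
v = 1.1248e+06 m/s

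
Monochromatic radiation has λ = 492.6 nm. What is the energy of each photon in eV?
2.5169 eV

Using E = hf = hc/λ:

E = hc/λ = (6.626×10⁻³⁴ J·s)(3×10⁸ m/s) / (492.6×10⁻⁹ m)
E = 2.5169 eV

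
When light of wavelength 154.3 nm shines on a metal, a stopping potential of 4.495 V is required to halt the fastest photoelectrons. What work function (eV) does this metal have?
3.54 eV

The stopping potential gives the maximum kinetic energy: KE_max = eV_s = 4.495 eV

From Einstein's photoelectric equation: KE_max = hc/λ - φ
Rearranging: φ = hc/λ - KE_max

Calculate photon energy:
E_photon = hc/λ = (6.626×10⁻³⁴ J·s)(3×10⁸ m/s) / (154.3×10⁻⁹ m) = 8.0353 eV

Therefore:
φ = 8.0353 - 4.495 = 3.54 eV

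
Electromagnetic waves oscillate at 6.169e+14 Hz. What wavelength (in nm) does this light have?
485.97 nm

Using the wave equation: c = fλ

Solving for wavelength:
λ = c/f = (3×10⁸ m/s) / (6.169e+14 Hz)
λ = 485.97 nm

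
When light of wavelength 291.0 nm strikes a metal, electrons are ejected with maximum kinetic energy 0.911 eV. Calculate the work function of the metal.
3.35 eV

From Einstein's photoelectric equation: KE_max = hf - φ = hc/λ - φ

Rearranging for φ:
φ = hc/λ - KE_max

Calculate photon energy:
E_photon = hc/λ = 4.2606 eV

Therefore:
φ = 4.2606 - 0.911 = 3.35 eV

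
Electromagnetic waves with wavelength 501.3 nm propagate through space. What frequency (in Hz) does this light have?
5.9803e+14 Hz

Using the wave equation: c = fλ

Solving for frequency:
f = c/λ = (3×10⁸ m/s) / (501.3×10⁻⁹ m)
f = 5.9803e+14 Hz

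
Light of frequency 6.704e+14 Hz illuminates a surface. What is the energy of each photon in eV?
2.7726 eV

Using E = hf:

E = hf = (6.626×10⁻³⁴ J·s)(6.704e+14 Hz)
E = 2.7726 eV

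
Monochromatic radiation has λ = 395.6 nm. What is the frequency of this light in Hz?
7.5782e+14 Hz

Using the wave equation: c = fλ

Solving for frequency:
f = c/λ = (3×10⁸ m/s) / (395.6×10⁻⁹ m)
f = 7.5782e+14 Hz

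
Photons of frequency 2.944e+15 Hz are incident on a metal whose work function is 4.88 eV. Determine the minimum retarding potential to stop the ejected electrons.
7.2954 V

The stopping potential V_s satisfies: eV_s = KE_max

First, find KE_max using Einstein's equation:
E_photon = hf = (6.626×10⁻³⁴ J·s)(2.944e+15 Hz) = 12.1754 eV
KE_max = E_photon - φ = 12.1754 - 4.88 = 7.2954 eV

Since eV_s = KE_max:
V_s = KE_max/e = 7.2954 V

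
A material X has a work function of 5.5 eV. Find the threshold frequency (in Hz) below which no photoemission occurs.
1.3299e+15 Hz

The threshold frequency is when the photon energy equals the work function:
hf₀ = φ

Solving for f₀:
f₀ = φ/h = (5.5 eV × 1.602×10⁻¹⁹ J/eV) / (6.626×10⁻³⁴ J·s)
f₀ = 1.3299e+15 Hz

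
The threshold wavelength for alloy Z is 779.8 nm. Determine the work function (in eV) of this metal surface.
1.59 eV

At the threshold wavelength, photon energy equals work function:
φ = hc/λ₀

Calculating:
φ = (6.626×10⁻³⁴ J·s)(3×10⁸ m/s) / (779.8×10⁻⁹ m)
φ = 1.59 eV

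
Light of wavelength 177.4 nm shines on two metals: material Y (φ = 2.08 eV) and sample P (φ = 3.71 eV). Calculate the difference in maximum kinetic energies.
1.6300 eV

Using KE_max = hc/λ - φ for each metal:

Photon energy: E = hc/λ = 6.9890 eV

For material Y (φ₁ = 2.08 eV):
KE₁ = E - φ₁ = 6.9890 - 2.08 = 4.9090 eV

For sample P (φ₂ = 3.71 eV):
KE₂ = E - φ₂ = 6.9890 - 3.71 = 3.2790 eV

Difference:
ΔKE = KE₁ - KE₂ = 4.9090 - 3.2790 = 1.6300 eV

Note: The difference equals the difference in work functions: 3.71 - 2.08 = 1.63 eV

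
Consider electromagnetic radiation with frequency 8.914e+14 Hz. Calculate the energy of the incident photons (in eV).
3.6865 eV

Using E = hf:

E = hf = (6.626×10⁻³⁴ J·s)(8.914e+14 Hz)
E = 3.6865 eV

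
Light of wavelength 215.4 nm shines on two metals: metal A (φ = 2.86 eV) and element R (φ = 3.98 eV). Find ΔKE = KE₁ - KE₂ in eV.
1.1200 eV

Using KE_max = hc/λ - φ for each metal:

Photon energy: E = hc/λ = 5.7560 eV

For metal A (φ₁ = 2.86 eV):
KE₁ = E - φ₁ = 5.7560 - 2.86 = 2.8960 eV

For element R (φ₂ = 3.98 eV):
KE₂ = E - φ₂ = 5.7560 - 3.98 = 1.7760 eV

Difference:
ΔKE = KE₁ - KE₂ = 2.8960 - 1.7760 = 1.1200 eV

Note: The difference equals the difference in work functions: 3.98 - 2.86 = 1.12 eV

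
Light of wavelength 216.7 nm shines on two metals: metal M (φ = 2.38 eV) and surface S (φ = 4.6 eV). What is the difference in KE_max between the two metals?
2.2200 eV

Using KE_max = hc/λ - φ for each metal:

Photon energy: E = hc/λ = 5.7215 eV

For metal M (φ₁ = 2.38 eV):
KE₁ = E - φ₁ = 5.7215 - 2.38 = 3.3415 eV

For surface S (φ₂ = 4.6 eV):
KE₂ = E - φ₂ = 5.7215 - 4.6 = 1.1215 eV

Difference:
ΔKE = KE₁ - KE₂ = 3.3415 - 1.1215 = 2.2200 eV

Note: The difference equals the difference in work functions: 4.6 - 2.38 = 2.22 eV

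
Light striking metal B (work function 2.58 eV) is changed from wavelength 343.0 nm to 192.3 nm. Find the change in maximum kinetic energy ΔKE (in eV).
2.8327 eV

Using Einstein's equation: KE_max = hc/λ - φ

For λ₁ = 343.0 nm:
KE₁ = hc/λ₁ - φ = 3.6147 - 2.58 = 1.0347 eV

For λ₂ = 192.3 nm:
KE₂ = hc/λ₂ - φ = 6.4474 - 2.58 = 3.8674 eV

Change in KE:
ΔKE = KE₂ - KE₁ = 3.8674 - 1.0347 = 2.8327 eV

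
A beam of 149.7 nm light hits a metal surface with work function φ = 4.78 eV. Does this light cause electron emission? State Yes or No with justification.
Yes

For photoemission, the photon energy must exceed the work function.

Photon energy: E = hc/λ = 8.2822 eV
Work function: φ = 4.78 eV

Since E_photon (8.2822 eV) > φ (4.78 eV), photoemission WILL occur.
The threshold wavelength is λ₀ = hc/φ = 259.4 nm.
Since 149.7 nm < 259.4 nm, the light has sufficient energy.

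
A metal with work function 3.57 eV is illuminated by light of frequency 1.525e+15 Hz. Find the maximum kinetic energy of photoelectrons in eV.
2.7369 eV

Using Einstein's photoelectric equation: KE_max = hf - φ

First, calculate the photon energy:
E_photon = hf = (6.626×10⁻³⁴ J·s)(1.525e+15 Hz)
E_photon = 6.3069 eV

Then, the maximum kinetic energy:
KE_max = E_photon - φ = 6.3069 eV - 3.57 eV = 2.7369 eV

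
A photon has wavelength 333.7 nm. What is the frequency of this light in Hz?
8.9839e+14 Hz

Using the wave equation: c = fλ

Solving for frequency:
f = c/λ = (3×10⁸ m/s) / (333.7×10⁻⁹ m)
f = 8.9839e+14 Hz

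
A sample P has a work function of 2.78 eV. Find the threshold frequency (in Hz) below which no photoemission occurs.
6.7220e+14 Hz

The threshold frequency is when the photon energy equals the work function:
hf₀ = φ

Solving for f₀:
f₀ = φ/h = (2.78 eV × 1.602×10⁻¹⁹ J/eV) / (6.626×10⁻³⁴ J·s)
f₀ = 6.7220e+14 Hz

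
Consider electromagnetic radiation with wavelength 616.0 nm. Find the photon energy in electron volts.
2.0127 eV

Using E = hf = hc/λ:

E = hc/λ = (6.626×10⁻³⁴ J·s)(3×10⁸ m/s) / (616.0×10⁻⁹ m)
E = 2.0127 eV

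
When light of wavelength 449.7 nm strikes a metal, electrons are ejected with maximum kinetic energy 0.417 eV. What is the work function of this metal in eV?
2.34 eV

From Einstein's photoelectric equation: KE_max = hf - φ = hc/λ - φ

Rearranging for φ:
φ = hc/λ - KE_max

Calculate photon energy:
E_photon = hc/λ = 2.7570 eV

Therefore:
φ = 2.7570 - 0.417 = 2.34 eV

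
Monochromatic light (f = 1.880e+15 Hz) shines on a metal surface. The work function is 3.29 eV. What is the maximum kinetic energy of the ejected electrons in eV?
4.4851 eV

Using Einstein's photoelectric equation: KE_max = hf - φ

First, calculate the photon energy:
E_photon = hf = (6.626×10⁻³⁴ J·s)(1.880e+15 Hz)
E_photon = 7.7751 eV

Then, the maximum kinetic energy:
KE_max = E_photon - φ = 7.7751 eV - 3.29 eV = 4.4851 eV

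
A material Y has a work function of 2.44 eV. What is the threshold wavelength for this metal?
508.13 nm

The threshold wavelength is when the photon energy equals the work function:
hc/λ₀ = φ

Solving for λ₀:
λ₀ = hc/φ = (6.626×10⁻³⁴ J·s)(3×10⁸ m/s) / (2.44 eV × 1.602×10⁻¹⁹ J/eV)
λ₀ = 508.13 nm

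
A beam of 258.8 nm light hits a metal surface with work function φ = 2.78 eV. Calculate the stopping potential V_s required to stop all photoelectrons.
2.0107 V

The stopping potential V_s satisfies: eV_s = KE_max

First, find KE_max using Einstein's equation:
E_photon = hc/λ = 4.7907 eV
KE_max = E_photon - φ = 4.7907 - 2.78 = 2.0107 eV

Since eV_s = KE_max:
V_s = KE_max/e = 2.0107 V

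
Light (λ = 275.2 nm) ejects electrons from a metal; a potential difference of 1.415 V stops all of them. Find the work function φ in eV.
3.09 eV

The stopping potential gives the maximum kinetic energy: KE_max = eV_s = 1.415 eV

From Einstein's photoelectric equation: KE_max = hc/λ - φ
Rearranging: φ = hc/λ - KE_max

Calculate photon energy:
E_photon = hc/λ = (6.626×10⁻³⁴ J·s)(3×10⁸ m/s) / (275.2×10⁻⁹ m) = 4.5052 eV

Therefore:
φ = 4.5052 - 1.415 = 3.09 eV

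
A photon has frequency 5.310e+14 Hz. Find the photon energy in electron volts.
2.1960 eV

Using E = hf:

E = hf = (6.626×10⁻³⁴ J·s)(5.310e+14 Hz)
E = 2.1960 eV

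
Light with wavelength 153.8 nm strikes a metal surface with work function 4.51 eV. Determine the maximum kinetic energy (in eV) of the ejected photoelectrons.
3.5514 eV

Using Einstein's photoelectric equation: KE_max = hf - φ = hc/λ - φ

First, calculate the photon energy:
E_photon = hc/λ = (6.626×10⁻³⁴ J·s)(3×10⁸ m/s) / (153.8×10⁻⁹ m)
E_photon = 8.0614 eV

Then, the maximum kinetic energy:
KE_max = E_photon - φ = 8.0614 eV - 4.51 eV = 3.5514 eV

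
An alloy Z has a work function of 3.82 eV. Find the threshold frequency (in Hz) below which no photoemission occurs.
9.2367e+14 Hz

The threshold frequency is when the photon energy equals the work function:
hf₀ = φ

Solving for f₀:
f₀ = φ/h = (3.82 eV × 1.602×10⁻¹⁹ J/eV) / (6.626×10⁻³⁴ J·s)
f₀ = 9.2367e+14 Hz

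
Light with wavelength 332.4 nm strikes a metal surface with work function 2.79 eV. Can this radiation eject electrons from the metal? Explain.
Yes

For photoemission, the photon energy must exceed the work function.

Photon energy: E = hc/λ = 3.7300 eV
Work function: φ = 2.79 eV

Since E_photon (3.7300 eV) > φ (2.79 eV), photoemission WILL occur.
The threshold wavelength is λ₀ = hc/φ = 444.4 nm.
Since 332.4 nm < 444.4 nm, the light has sufficient energy.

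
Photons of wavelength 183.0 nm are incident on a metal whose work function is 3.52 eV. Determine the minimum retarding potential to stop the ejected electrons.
3.2551 V

The stopping potential V_s satisfies: eV_s = KE_max

First, find KE_max using Einstein's equation:
E_photon = hc/λ = 6.7751 eV
KE_max = E_photon - φ = 6.7751 - 3.52 = 3.2551 eV

Since eV_s = KE_max:
V_s = KE_max/e = 3.2551 V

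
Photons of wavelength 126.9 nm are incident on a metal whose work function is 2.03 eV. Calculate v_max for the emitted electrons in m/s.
1.6501e+06 m/s

First, find the maximum kinetic energy:
E_photon = hc/λ = 9.7702 eV
KE_max = E_photon - φ = 9.7702 - 2.03 = 7.7402 eV

Convert to Joules: KE_max = 7.7402 × 1.602×10⁻¹⁹ J = 1.2401e-18 J

Then use KE = ½mv² to find velocity:
v = √(2·KE/m) = √(2 × 1.2401e-18 J / 9.109e-31 kg)
v = 1.6501e+06 m/s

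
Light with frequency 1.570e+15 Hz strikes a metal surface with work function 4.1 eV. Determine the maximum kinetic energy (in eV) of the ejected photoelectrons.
2.3930 eV

Using Einstein's photoelectric equation: KE_max = hf - φ

First, calculate the photon energy:
E_photon = hf = (6.626×10⁻³⁴ J·s)(1.570e+15 Hz)
E_photon = 6.4930 eV

Then, the maximum kinetic energy:
KE_max = E_photon - φ = 6.4930 eV - 4.1 eV = 2.3930 eV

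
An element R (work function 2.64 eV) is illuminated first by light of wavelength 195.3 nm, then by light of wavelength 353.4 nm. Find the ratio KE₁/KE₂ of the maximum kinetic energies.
4.2707

Using Einstein's equation: KE_max = hc/λ - φ

For λ₁ = 195.3 nm:
E₁ = hc/λ₁ = 6.3484 eV
KE₁ = E₁ - φ = 6.3484 - 2.64 = 3.7084 eV

For λ₂ = 353.4 nm:
E₂ = hc/λ₂ = 3.5083 eV
KE₂ = E₂ - φ = 3.5083 - 2.64 = 0.8683 eV

Ratio: KE₁/KE₂ = 3.7084/0.8683 = 4.2707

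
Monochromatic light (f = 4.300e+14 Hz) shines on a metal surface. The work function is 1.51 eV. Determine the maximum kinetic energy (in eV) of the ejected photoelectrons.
0.2683 eV

Using Einstein's photoelectric equation: KE_max = hf - φ

First, calculate the photon energy:
E_photon = hf = (6.626×10⁻³⁴ J·s)(4.300e+14 Hz)
E_photon = 1.7783 eV

Then, the maximum kinetic energy:
KE_max = E_photon - φ = 1.7783 eV - 1.51 eV = 0.2683 eV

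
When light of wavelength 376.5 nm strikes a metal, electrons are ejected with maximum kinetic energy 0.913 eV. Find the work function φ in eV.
2.38 eV

From Einstein's photoelectric equation: KE_max = hf - φ = hc/λ - φ

Rearranging for φ:
φ = hc/λ - KE_max

Calculate photon energy:
E_photon = hc/λ = 3.2931 eV

Therefore:
φ = 3.2931 - 0.913 = 2.38 eV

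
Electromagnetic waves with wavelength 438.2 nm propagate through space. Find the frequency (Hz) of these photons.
6.8415e+14 Hz

Using the wave equation: c = fλ

Solving for frequency:
f = c/λ = (3×10⁸ m/s) / (438.2×10⁻⁹ m)
f = 6.8415e+14 Hz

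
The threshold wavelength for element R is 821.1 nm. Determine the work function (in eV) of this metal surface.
1.51 eV

At the threshold wavelength, photon energy equals work function:
φ = hc/λ₀

Calculating:
φ = (6.626×10⁻³⁴ J·s)(3×10⁸ m/s) / (821.1×10⁻⁹ m)
φ = 1.51 eV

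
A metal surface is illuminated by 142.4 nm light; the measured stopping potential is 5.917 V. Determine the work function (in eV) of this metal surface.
2.79 eV

The stopping potential gives the maximum kinetic energy: KE_max = eV_s = 5.917 eV

From Einstein's photoelectric equation: KE_max = hc/λ - φ
Rearranging: φ = hc/λ - KE_max

Calculate photon energy:
E_photon = hc/λ = (6.626×10⁻³⁴ J·s)(3×10⁸ m/s) / (142.4×10⁻⁹ m) = 8.7068 eV

Therefore:
φ = 8.7068 - 5.917 = 2.79 eV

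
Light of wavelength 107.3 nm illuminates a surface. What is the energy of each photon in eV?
11.5549 eV

Using E = hf = hc/λ:

E = hc/λ = (6.626×10⁻³⁴ J·s)(3×10⁸ m/s) / (107.3×10⁻⁹ m)
E = 11.5549 eV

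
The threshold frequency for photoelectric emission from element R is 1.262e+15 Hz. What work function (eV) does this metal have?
5.22 eV

At the threshold frequency, photon energy equals work function:
φ = hf₀

Calculating:
φ = (6.626×10⁻³⁴ J·s)(1.262e+15 Hz)
φ = 5.22 eV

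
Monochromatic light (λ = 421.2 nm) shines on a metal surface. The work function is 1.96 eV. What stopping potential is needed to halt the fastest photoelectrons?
0.9836 V

The stopping potential V_s satisfies: eV_s = KE_max

First, find KE_max using Einstein's equation:
E_photon = hc/λ = 2.9436 eV
KE_max = E_photon - φ = 2.9436 - 1.96 = 0.9836 eV

Since eV_s = KE_max:
V_s = KE_max/e = 0.9836 V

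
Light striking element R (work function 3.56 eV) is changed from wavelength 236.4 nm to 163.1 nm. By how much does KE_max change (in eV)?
2.3571 eV

Using Einstein's equation: KE_max = hc/λ - φ

For λ₁ = 236.4 nm:
KE₁ = hc/λ₁ - φ = 5.2447 - 3.56 = 1.6847 eV

For λ₂ = 163.1 nm:
KE₂ = hc/λ₂ - φ = 7.6017 - 3.56 = 4.0417 eV

Change in KE:
ΔKE = KE₂ - KE₁ = 4.0417 - 1.6847 = 2.3571 eV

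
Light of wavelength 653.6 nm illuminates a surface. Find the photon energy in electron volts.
1.8969 eV

Using E = hf = hc/λ:

E = hc/λ = (6.626×10⁻³⁴ J·s)(3×10⁸ m/s) / (653.6×10⁻⁹ m)
E = 1.8969 eV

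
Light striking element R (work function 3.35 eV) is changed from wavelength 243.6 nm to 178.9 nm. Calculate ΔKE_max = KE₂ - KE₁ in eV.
1.8407 eV

Using Einstein's equation: KE_max = hc/λ - φ

For λ₁ = 243.6 nm:
KE₁ = hc/λ₁ - φ = 5.0897 - 3.35 = 1.7397 eV

For λ₂ = 178.9 nm:
KE₂ = hc/λ₂ - φ = 6.9304 - 3.35 = 3.5804 eV

Change in KE:
ΔKE = KE₂ - KE₁ = 3.5804 - 1.7397 = 1.8407 eV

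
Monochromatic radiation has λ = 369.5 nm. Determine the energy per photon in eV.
3.3555 eV

Using E = hf = hc/λ:

E = hc/λ = (6.626×10⁻³⁴ J·s)(3×10⁸ m/s) / (369.5×10⁻⁹ m)
E = 3.3555 eV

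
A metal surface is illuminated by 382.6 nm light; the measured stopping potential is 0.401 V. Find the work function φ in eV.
2.84 eV

The stopping potential gives the maximum kinetic energy: KE_max = eV_s = 0.401 eV

From Einstein's photoelectric equation: KE_max = hc/λ - φ
Rearranging: φ = hc/λ - KE_max

Calculate photon energy:
E_photon = hc/λ = (6.626×10⁻³⁴ J·s)(3×10⁸ m/s) / (382.6×10⁻⁹ m) = 3.2406 eV

Therefore:
φ = 3.2406 - 0.401 = 2.84 eV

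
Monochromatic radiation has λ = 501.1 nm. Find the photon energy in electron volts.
2.4742 eV

Using E = hf = hc/λ:

E = hc/λ = (6.626×10⁻³⁴ J·s)(3×10⁸ m/s) / (501.1×10⁻⁹ m)
E = 2.4742 eV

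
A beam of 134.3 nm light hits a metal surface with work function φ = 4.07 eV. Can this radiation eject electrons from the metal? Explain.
Yes

For photoemission, the photon energy must exceed the work function.

Photon energy: E = hc/λ = 9.2319 eV
Work function: φ = 4.07 eV

Since E_photon (9.2319 eV) > φ (4.07 eV), photoemission WILL occur.
The threshold wavelength is λ₀ = hc/φ = 304.6 nm.
Since 134.3 nm < 304.6 nm, the light has sufficient energy.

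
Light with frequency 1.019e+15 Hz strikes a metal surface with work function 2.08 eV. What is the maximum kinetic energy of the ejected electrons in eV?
2.1342 eV

Using Einstein's photoelectric equation: KE_max = hf - φ

First, calculate the photon energy:
E_photon = hf = (6.626×10⁻³⁴ J·s)(1.019e+15 Hz)
E_photon = 4.2142 eV

Then, the maximum kinetic energy:
KE_max = E_photon - φ = 4.2142 eV - 2.08 eV = 2.1342 eV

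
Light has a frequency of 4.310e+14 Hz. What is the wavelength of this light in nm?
695.57 nm

Using the wave equation: c = fλ

Solving for wavelength:
λ = c/f = (3×10⁸ m/s) / (4.310e+14 Hz)
λ = 695.57 nm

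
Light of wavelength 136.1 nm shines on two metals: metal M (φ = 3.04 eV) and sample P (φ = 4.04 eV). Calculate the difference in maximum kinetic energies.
1.0000 eV

Using KE_max = hc/λ - φ for each metal:

Photon energy: E = hc/λ = 9.1098 eV

For metal M (φ₁ = 3.04 eV):
KE₁ = E - φ₁ = 9.1098 - 3.04 = 6.0698 eV

For sample P (φ₂ = 4.04 eV):
KE₂ = E - φ₂ = 9.1098 - 4.04 = 5.0698 eV

Difference:
ΔKE = KE₁ - KE₂ = 6.0698 - 5.0698 = 1.0000 eV

Note: The difference equals the difference in work functions: 4.04 - 3.04 = 1.00 eV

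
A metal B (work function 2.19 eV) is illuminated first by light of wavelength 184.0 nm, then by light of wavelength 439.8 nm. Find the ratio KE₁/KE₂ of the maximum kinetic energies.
7.2298

Using Einstein's equation: KE_max = hc/λ - φ

For λ₁ = 184.0 nm:
E₁ = hc/λ₁ = 6.7383 eV
KE₁ = E₁ - φ = 6.7383 - 2.19 = 4.5483 eV

For λ₂ = 439.8 nm:
E₂ = hc/λ₂ = 2.8191 eV
KE₂ = E₂ - φ = 2.8191 - 2.19 = 0.6291 eV

Ratio: KE₁/KE₂ = 4.5483/0.6291 = 7.2298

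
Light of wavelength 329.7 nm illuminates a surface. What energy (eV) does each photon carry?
3.7605 eV

Using E = hf = hc/λ:

E = hc/λ = (6.626×10⁻³⁴ J·s)(3×10⁸ m/s) / (329.7×10⁻⁹ m)
E = 3.7605 eV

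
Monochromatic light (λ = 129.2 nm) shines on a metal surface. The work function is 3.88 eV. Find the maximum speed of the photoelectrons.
1.4180e+06 m/s

First, find the maximum kinetic energy:
E_photon = hc/λ = 9.5963 eV
KE_max = E_photon - φ = 9.5963 - 3.88 = 5.7163 eV

Convert to Joules: KE_max = 5.7163 × 1.602×10⁻¹⁹ J = 9.1585e-19 J

Then use KE = ½mv² to find velocity:
v = √(2·KE/m) = √(2 × 9.1585e-19 J / 9.109e-31 kg)
v = 1.4180e+06 m/s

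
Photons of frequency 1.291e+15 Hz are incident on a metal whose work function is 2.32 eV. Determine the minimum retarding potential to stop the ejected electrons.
3.0191 V

The stopping potential V_s satisfies: eV_s = KE_max

First, find KE_max using Einstein's equation:
E_photon = hf = (6.626×10⁻³⁴ J·s)(1.291e+15 Hz) = 5.3391 eV
KE_max = E_photon - φ = 5.3391 - 2.32 = 3.0191 eV

Since eV_s = KE_max:
V_s = KE_max/e = 3.0191 V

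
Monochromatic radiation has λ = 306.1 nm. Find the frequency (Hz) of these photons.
9.7939e+14 Hz

Using the wave equation: c = fλ

Solving for frequency:
f = c/λ = (3×10⁸ m/s) / (306.1×10⁻⁹ m)
f = 9.7939e+14 Hz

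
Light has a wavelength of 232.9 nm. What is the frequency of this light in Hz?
1.2872e+15 Hz

Using the wave equation: c = fλ

Solving for frequency:
f = c/λ = (3×10⁸ m/s) / (232.9×10⁻⁹ m)
f = 1.2872e+15 Hz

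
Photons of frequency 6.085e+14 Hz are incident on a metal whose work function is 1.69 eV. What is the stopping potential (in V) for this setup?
0.8266 V

The stopping potential V_s satisfies: eV_s = KE_max

First, find KE_max using Einstein's equation:
E_photon = hf = (6.626×10⁻³⁴ J·s)(6.085e+14 Hz) = 2.5166 eV
KE_max = E_photon - φ = 2.5166 - 1.69 = 0.8266 eV

Since eV_s = KE_max:
V_s = KE_max/e = 0.8266 V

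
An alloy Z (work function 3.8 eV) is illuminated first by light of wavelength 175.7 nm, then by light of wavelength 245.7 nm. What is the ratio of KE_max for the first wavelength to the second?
2.6133

Using Einstein's equation: KE_max = hc/λ - φ

For λ₁ = 175.7 nm:
E₁ = hc/λ₁ = 7.0566 eV
KE₁ = E₁ - φ = 7.0566 - 3.8 = 3.2566 eV

For λ₂ = 245.7 nm:
E₂ = hc/λ₂ = 5.0462 eV
KE₂ = E₂ - φ = 5.0462 - 3.8 = 1.2462 eV

Ratio: KE₁/KE₂ = 3.2566/1.2462 = 2.6133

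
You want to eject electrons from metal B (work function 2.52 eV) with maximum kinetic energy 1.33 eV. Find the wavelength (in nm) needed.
322.04 nm

From Einstein's equation: KE_max = hc/λ - φ

Rearranging for λ:
hc/λ = KE_max + φ
λ = hc/(KE_max + φ)

Required photon energy:
E_photon = KE_max + φ = 1.33 + 2.52 = 3.85 eV

Required wavelength:
λ = hc/E_photon = (6.626×10⁻³⁴)(3×10⁸) / (3.85 × 1.602×10⁻¹⁹)
λ = 322.04 nm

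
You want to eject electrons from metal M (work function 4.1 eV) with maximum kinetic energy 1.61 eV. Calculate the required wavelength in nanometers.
217.14 nm

From Einstein's equation: KE_max = hc/λ - φ

Rearranging for λ:
hc/λ = KE_max + φ
λ = hc/(KE_max + φ)

Required photon energy:
E_photon = KE_max + φ = 1.61 + 4.1 = 5.71 eV

Required wavelength:
λ = hc/E_photon = (6.626×10⁻³⁴)(3×10⁸) / (5.71 × 1.602×10⁻¹⁹)
λ = 217.14 nm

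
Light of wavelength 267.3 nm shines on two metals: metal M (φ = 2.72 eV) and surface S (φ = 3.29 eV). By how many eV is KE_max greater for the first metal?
0.5700 eV

Using KE_max = hc/λ - φ for each metal:

Photon energy: E = hc/λ = 4.6384 eV

For metal M (φ₁ = 2.72 eV):
KE₁ = E - φ₁ = 4.6384 - 2.72 = 1.9184 eV

For surface S (φ₂ = 3.29 eV):
KE₂ = E - φ₂ = 4.6384 - 3.29 = 1.3484 eV

Difference:
ΔKE = KE₁ - KE₂ = 1.9184 - 1.3484 = 0.5700 eV

Note: The difference equals the difference in work functions: 3.29 - 2.72 = 0.57 eV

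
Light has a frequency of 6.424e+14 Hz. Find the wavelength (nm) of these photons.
466.68 nm

Using the wave equation: c = fλ

Solving for wavelength:
λ = c/f = (3×10⁸ m/s) / (6.424e+14 Hz)
λ = 466.68 nm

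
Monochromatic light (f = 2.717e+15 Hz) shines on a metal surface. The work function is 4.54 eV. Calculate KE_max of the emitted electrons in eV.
6.6966 eV

Using Einstein's photoelectric equation: KE_max = hf - φ

First, calculate the photon energy:
E_photon = hf = (6.626×10⁻³⁴ J·s)(2.717e+15 Hz)
E_photon = 11.2366 eV

Then, the maximum kinetic energy:
KE_max = E_photon - φ = 11.2366 eV - 4.54 eV = 6.6966 eV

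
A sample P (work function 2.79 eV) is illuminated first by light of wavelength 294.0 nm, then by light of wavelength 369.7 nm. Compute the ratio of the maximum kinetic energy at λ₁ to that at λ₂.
2.5320

Using Einstein's equation: KE_max = hc/λ - φ

For λ₁ = 294.0 nm:
E₁ = hc/λ₁ = 4.2171 eV
KE₁ = E₁ - φ = 4.2171 - 2.79 = 1.4271 eV

For λ₂ = 369.7 nm:
E₂ = hc/λ₂ = 3.3536 eV
KE₂ = E₂ - φ = 3.3536 - 2.79 = 0.5636 eV

Ratio: KE₁/KE₂ = 1.4271/0.5636 = 2.5320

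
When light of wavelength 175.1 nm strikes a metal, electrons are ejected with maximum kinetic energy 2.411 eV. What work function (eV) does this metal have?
4.67 eV

From Einstein's photoelectric equation: KE_max = hf - φ = hc/λ - φ

Rearranging for φ:
φ = hc/λ - KE_max

Calculate photon energy:
E_photon = hc/λ = 7.0808 eV

Therefore:
φ = 7.0808 - 2.411 = 4.67 eV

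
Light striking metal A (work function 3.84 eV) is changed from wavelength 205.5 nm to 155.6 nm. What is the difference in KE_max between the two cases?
1.9348 eV

Using Einstein's equation: KE_max = hc/λ - φ

For λ₁ = 205.5 nm:
KE₁ = hc/λ₁ - φ = 6.0333 - 3.84 = 2.1933 eV

For λ₂ = 155.6 nm:
KE₂ = hc/λ₂ - φ = 7.9681 - 3.84 = 4.1281 eV

Change in KE:
ΔKE = KE₂ - KE₁ = 4.1281 - 2.1933 = 1.9348 eV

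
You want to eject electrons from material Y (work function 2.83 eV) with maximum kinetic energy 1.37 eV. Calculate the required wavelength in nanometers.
295.20 nm

From Einstein's equation: KE_max = hc/λ - φ

Rearranging for λ:
hc/λ = KE_max + φ
λ = hc/(KE_max + φ)

Required photon energy:
E_photon = KE_max + φ = 1.37 + 2.83 = 4.20 eV

Required wavelength:
λ = hc/E_photon = (6.626×10⁻³⁴)(3×10⁸) / (4.20 × 1.602×10⁻¹⁹)
λ = 295.20 nm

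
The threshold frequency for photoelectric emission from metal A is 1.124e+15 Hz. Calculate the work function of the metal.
4.65 eV

At the threshold frequency, photon energy equals work function:
φ = hf₀

Calculating:
φ = (6.626×10⁻³⁴ J·s)(1.124e+15 Hz)
φ = 4.65 eV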